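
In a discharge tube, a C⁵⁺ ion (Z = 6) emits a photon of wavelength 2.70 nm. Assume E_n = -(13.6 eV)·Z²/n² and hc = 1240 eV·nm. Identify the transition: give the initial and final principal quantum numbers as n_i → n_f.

The photon energy is ΔE = hc/λ = 1240 / 2.70 = 459.3 eV.
With Z = 6, ΔE = 489.6 × (1/n_f² − 1/n_i²), so 1/n_f² − 1/n_i² = 0.9380.
Trying n_f = 1 gives 1/n_i² = 0.06197, i.e. n_i ≈ 4; this pair matches.

n_i = 4, n_f = 1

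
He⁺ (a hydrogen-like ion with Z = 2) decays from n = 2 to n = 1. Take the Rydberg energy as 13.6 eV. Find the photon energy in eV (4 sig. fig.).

40.80 eV

The Bohr energies scale as Z², so for Z = 2: E_n = −54.40/n² eV.
E_2 = −54.40/4 = −13.60 eV and E_1 = −54.40/1 = −54.40 eV.
The photon energy is |E_2 − E_1| = 40.80 eV.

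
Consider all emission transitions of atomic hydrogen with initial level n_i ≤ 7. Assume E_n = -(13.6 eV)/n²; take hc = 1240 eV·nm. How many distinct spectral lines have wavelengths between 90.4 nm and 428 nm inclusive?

Enumerate all n_i → n_f pairs with 1 ≤ n_f < n_i ≤ 7 and compute λ = 1240 / [13.6·1·(1/n_f² − 1/n_i²)].
Lines falling in [90.4, 428] nm: 7→1 (93.08 nm), 6→1 (93.78 nm), 5→1 (94.98 nm), 4→1 (97.25 nm), 3→1 (102.6 nm), 2→1 (121.6 nm), 7→2 (397.1 nm), 6→2 (410.3 nm).

8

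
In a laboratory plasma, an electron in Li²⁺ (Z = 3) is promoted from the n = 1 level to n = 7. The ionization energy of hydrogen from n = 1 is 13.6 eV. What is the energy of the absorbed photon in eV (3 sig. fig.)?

The Bohr energies scale as Z², so for Z = 3: E_n = −122.4/n² eV.
E_7 = −122.4/49 = −2.498 eV and E_1 = −122.4/1 = −122.4 eV.
The photon energy is |E_7 − E_1| = 120 eV.

120 eV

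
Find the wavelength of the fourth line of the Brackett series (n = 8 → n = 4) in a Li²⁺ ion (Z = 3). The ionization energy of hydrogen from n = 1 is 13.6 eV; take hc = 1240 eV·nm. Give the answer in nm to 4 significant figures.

216.1 nm

The Brackett series terminates on n_f = 4; the fourth line has n_i = 4+4 = 8.
ΔE = 122.4 × (1/4² − 1/8²) = 5.738 eV.
λ = 1240 / 5.738 = 216.1 nm.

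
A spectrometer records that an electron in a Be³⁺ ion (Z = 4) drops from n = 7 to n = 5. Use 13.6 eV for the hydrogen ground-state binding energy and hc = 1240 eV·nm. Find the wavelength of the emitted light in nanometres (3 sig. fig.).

291 nm

For Z = 4 the level energies scale as Z², so the effective Rydberg energy is 13.6 × 16 = 217.6 eV.
ΔE = 217.6 × (1/5² − 1/7²) = 217.6 × 0.01959 = 4.263 eV.
λ = hc/ΔE = 1240 / 4.263 = 291 nm.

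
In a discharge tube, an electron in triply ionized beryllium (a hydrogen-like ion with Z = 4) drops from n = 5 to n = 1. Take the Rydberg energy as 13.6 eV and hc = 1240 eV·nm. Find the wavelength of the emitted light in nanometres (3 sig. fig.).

For Z = 4 the level energies scale as Z², so the effective Rydberg energy is 13.6 × 16 = 217.6 eV.
ΔE = 217.6 × (1/1² − 1/5²) = 217.6 × 0.9600 = 208.9 eV.
λ = hc/ΔE = 1240 / 208.9 = 5.94 nm.

5.94 nm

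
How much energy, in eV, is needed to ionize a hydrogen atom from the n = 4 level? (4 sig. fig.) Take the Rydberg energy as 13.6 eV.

0.8500 eV

E_4 = −13.60/16 = −0.8500 eV, so ionization (to E = 0) requires 0.8500 eV.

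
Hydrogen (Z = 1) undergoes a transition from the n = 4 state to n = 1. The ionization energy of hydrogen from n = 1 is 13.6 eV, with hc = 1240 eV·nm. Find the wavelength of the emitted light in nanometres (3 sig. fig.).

ΔE = 13.60 × (1/1² − 1/4²) = 13.60 × 0.9375 = 12.75 eV.
λ = hc/ΔE = 1240 / 12.75 = 97.3 nm.
This line belongs to the Lyman series.

97.3 nm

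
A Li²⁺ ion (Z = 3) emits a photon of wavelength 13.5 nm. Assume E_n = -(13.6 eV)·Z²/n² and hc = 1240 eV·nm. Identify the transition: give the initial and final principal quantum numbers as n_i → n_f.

The photon energy is ΔE = hc/λ = 1240 / 13.5 = 91.85 eV.
With Z = 3, ΔE = 122.4 × (1/n_f² − 1/n_i²), so 1/n_f² − 1/n_i² = 0.7504.
Trying n_f = 1 gives 1/n_i² = 0.2496, i.e. n_i ≈ 2; this pair matches.

n_i = 2, n_f = 1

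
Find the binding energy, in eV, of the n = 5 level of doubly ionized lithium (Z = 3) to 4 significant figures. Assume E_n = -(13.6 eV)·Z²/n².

4.896 eV

E_n = −13.6 Z²/n² = −122.4/n² eV for Z = 3.
E_5 = −122.4/25 = −4.896 eV, so ionization (to E = 0) requires 4.896 eV.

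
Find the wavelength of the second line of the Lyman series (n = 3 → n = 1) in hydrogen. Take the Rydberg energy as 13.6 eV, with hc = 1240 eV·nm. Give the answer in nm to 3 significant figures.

The Lyman series terminates on n_f = 1; the second line has n_i = 1+2 = 3.
ΔE = 13.60 × (1/1² − 1/3²) = 12.09 eV.
λ = 1240 / 12.09 = 103 nm.

103 nm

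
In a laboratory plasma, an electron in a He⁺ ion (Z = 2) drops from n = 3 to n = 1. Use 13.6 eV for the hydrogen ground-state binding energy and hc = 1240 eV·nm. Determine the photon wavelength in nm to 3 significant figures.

For Z = 2 the level energies scale as Z², so the effective Rydberg energy is 13.6 × 4 = 54.40 eV.
ΔE = 54.40 × (1/1² − 1/3²) = 54.40 × 0.8889 = 48.36 eV.
λ = hc/ΔE = 1240 / 48.36 = 25.6 nm.

25.6 nm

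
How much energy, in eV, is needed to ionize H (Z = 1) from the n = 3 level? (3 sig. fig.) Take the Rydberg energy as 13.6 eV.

1.51 eV

E_3 = −13.60/9 = −1.51 eV, so ionization (to E = 0) requires 1.51 eV.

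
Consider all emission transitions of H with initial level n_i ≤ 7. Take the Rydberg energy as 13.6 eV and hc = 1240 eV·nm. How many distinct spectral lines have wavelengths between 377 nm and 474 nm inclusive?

Enumerate all n_i → n_f pairs with 1 ≤ n_f < n_i ≤ 7 and compute λ = 1240 / [13.6·1·(1/n_f² − 1/n_i²)].
Lines falling in [377, 474] nm: 7→2 (397.1 nm), 6→2 (410.3 nm), 5→2 (434.2 nm).

3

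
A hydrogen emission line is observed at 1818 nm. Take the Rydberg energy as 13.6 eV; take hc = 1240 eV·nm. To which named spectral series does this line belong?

Brackett

ΔE = 1240/1818 = 0.6821 eV.
This matches 13.6 × (1/4² − 1/9²), so n_f = 4: the Brackett series.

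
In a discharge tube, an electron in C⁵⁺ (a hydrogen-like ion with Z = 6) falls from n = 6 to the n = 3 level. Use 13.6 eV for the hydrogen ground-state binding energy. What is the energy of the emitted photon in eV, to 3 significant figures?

The Bohr energies scale as Z², so for Z = 6: E_n = −489.6/n² eV.
E_6 = −489.6/36 = −13.60 eV and E_3 = −489.6/9 = −54.40 eV.
The photon energy is |E_6 − E_3| = 40.8 eV.

40.8 eV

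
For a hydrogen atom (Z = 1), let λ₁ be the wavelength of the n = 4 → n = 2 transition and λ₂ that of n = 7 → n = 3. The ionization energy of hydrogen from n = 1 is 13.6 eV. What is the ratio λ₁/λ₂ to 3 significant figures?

0.484

λ ∝ 1/ΔE ∝ 1/(1/n_f² − 1/n_i²), and the Z² and hc factors cancel in the ratio.
λ₁/λ₂ = (1/3² − 1/7²)/(1/2² − 1/4²) = 0.09070/0.1875 = 0.484.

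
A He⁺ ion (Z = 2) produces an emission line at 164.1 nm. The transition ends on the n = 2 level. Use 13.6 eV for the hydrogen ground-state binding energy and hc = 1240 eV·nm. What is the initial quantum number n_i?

n_i = 3

The photon energy is ΔE = hc/λ = 1240 / 164.1 = 7.556 eV.
With Z = 2, ΔE = 54.40 × (1/n_f² − 1/n_i²), so 1/n_f² − 1/n_i² = 0.1389.
With n_f = 2: 1/n_i² = 1/4 − 0.1389 = 0.1111, so n_i ≈ 3.00.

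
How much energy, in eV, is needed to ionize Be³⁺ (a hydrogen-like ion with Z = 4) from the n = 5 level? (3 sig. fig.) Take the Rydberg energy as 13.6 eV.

E_n = −13.6 Z²/n² = −217.6/n² eV for Z = 4.
E_5 = −217.6/25 = −8.70 eV, so ionization (to E = 0) requires 8.70 eV.

8.70 eV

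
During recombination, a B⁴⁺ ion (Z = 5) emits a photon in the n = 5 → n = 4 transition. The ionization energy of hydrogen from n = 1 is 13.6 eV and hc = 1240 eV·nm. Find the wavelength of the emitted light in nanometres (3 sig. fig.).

For Z = 5 the level energies scale as Z², so the effective Rydberg energy is 13.6 × 25 = 340.0 eV.
ΔE = 340.0 × (1/4² − 1/5²) = 340.0 × 0.02250 = 7.650 eV.
λ = hc/ΔE = 1240 / 7.650 = 162 nm.

162 nm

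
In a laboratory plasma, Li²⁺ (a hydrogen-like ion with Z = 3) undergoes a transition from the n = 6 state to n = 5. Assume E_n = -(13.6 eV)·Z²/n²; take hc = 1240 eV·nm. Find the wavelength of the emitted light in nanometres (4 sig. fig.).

For Z = 3 the level energies scale as Z², so the effective Rydberg energy is 13.6 × 9 = 122.4 eV.
ΔE = 122.4 × (1/5² − 1/6²) = 122.4 × 0.01222 = 1.496 eV.
λ = hc/ΔE = 1240 / 1.496 = 828.9 nm.

828.9 nm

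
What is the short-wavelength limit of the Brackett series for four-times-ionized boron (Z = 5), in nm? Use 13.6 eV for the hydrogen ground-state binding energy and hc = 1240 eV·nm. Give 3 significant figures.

58.4 nm

The Brackett series has lower level n_f = 4; the series limit corresponds to n_i → ∞.
ΔE_max = 13.6 × 25 / 4² = 21.25 eV.
λ_min = 1240 / 21.25 = 58.4 nm.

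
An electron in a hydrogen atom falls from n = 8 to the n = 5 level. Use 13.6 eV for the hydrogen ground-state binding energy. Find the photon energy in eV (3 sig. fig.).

0.332 eV

E_8 = −13.60/64 = −0.2125 eV and E_5 = −13.60/25 = −0.5440 eV.
The photon energy is |E_8 − E_5| = 0.332 eV.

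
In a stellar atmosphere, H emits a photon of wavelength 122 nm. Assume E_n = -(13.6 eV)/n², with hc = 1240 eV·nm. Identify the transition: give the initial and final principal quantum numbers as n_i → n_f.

n_i = 2, n_f = 1

The photon energy is ΔE = hc/λ = 1240 / 122 = 10.16 eV.
With Z = 1, ΔE = 13.60 × (1/n_f² − 1/n_i²), so 1/n_f² − 1/n_i² = 0.7473.
Trying n_f = 1 gives 1/n_i² = 0.2527, i.e. n_i ≈ 2; this pair matches.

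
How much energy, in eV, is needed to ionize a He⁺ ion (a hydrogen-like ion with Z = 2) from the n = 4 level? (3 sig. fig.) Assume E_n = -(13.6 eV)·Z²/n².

E_n = −13.6 Z²/n² = −54.40/n² eV for Z = 2.
E_4 = −54.40/16 = −3.40 eV, so ionization (to E = 0) requires 3.40 eV.

3.40 eV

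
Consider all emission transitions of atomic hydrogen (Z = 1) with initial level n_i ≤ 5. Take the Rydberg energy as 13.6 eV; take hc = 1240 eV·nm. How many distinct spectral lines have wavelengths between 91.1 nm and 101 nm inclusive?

2

Enumerate all n_i → n_f pairs with 1 ≤ n_f < n_i ≤ 5 and compute λ = 1240 / [13.6·1·(1/n_f² − 1/n_i²)].
Lines falling in [91.1, 101] nm: 5→1 (94.98 nm), 4→1 (97.25 nm).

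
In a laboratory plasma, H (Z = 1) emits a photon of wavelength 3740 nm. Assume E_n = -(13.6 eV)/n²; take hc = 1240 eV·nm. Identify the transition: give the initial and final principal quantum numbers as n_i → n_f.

n_i = 8, n_f = 5

The photon energy is ΔE = hc/λ = 1240 / 3740 = 0.3316 eV.
With Z = 1, ΔE = 13.60 × (1/n_f² − 1/n_i²), so 1/n_f² − 1/n_i² = 0.02438.
Trying n_f = 5 gives 1/n_i² = 0.01562, i.e. n_i ≈ 8; this pair matches.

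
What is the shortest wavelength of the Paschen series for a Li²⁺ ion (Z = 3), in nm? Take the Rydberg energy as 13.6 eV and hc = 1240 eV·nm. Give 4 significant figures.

91.18 nm

The Paschen series has lower level n_f = 3; the series limit corresponds to n_i → ∞.
ΔE_max = 13.6 × 9 / 3² = 13.60 eV.
λ_min = 1240 / 13.60 = 91.18 nm.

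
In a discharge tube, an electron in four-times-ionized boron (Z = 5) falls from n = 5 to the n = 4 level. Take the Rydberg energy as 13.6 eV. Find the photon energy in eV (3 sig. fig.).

The Bohr energies scale as Z², so for Z = 5: E_n = −340.0/n² eV.
E_5 = −340.0/25 = −13.60 eV and E_4 = −340.0/16 = −21.25 eV.
The photon energy is |E_5 − E_4| = 7.65 eV.

7.65 eV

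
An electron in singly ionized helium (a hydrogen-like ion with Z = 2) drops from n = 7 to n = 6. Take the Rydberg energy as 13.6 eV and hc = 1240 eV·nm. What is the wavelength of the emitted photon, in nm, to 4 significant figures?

For Z = 2 the level energies scale as Z², so the effective Rydberg energy is 13.6 × 4 = 54.40 eV.
ΔE = 54.40 × (1/6² − 1/7²) = 54.40 × 0.007370 = 0.4009 eV.
λ = hc/ΔE = 1240 / 0.4009 = 3093 nm.

3093 nm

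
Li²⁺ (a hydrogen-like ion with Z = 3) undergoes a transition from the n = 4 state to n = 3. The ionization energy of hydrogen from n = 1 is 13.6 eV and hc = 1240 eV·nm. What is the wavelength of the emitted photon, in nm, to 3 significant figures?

For Z = 3 the level energies scale as Z², so the effective Rydberg energy is 13.6 × 9 = 122.4 eV.
ΔE = 122.4 × (1/3² − 1/4²) = 122.4 × 0.04861 = 5.950 eV.
λ = hc/ΔE = 1240 / 5.950 = 208 nm.

208 nm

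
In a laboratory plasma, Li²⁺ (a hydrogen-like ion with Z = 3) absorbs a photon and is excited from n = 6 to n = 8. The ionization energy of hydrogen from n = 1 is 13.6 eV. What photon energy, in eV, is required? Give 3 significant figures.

The Bohr energies scale as Z², so for Z = 3: E_n = −122.4/n² eV.
E_8 = −122.4/64 = −1.913 eV and E_6 = −122.4/36 = −3.400 eV.
The photon energy is |E_8 − E_6| = 1.49 eV.

1.49 eV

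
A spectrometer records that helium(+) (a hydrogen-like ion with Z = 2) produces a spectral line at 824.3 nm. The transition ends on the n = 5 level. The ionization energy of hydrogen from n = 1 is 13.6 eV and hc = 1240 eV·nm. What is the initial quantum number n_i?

n_i = 9

The photon energy is ΔE = hc/λ = 1240 / 824.3 = 1.504 eV.
With Z = 2, ΔE = 54.40 × (1/n_f² − 1/n_i²), so 1/n_f² − 1/n_i² = 0.02765.
With n_f = 5: 1/n_i² = 1/25 − 0.02765 = 0.01235, so n_i ≈ 9.00.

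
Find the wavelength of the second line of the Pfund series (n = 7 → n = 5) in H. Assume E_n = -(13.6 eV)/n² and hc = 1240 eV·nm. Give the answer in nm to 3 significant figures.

4650 nm

The Pfund series terminates on n_f = 5; the second line has n_i = 5+2 = 7.
ΔE = 13.60 × (1/5² − 1/7²) = 0.2664 eV.
λ = 1240 / 0.2664 = 4650 nm.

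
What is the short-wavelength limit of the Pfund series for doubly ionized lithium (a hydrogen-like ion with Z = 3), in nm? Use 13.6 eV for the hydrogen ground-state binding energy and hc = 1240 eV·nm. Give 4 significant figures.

253.3 nm

The Pfund series has lower level n_f = 5; the series limit corresponds to n_i → ∞.
ΔE_max = 13.6 × 9 / 5² = 4.896 eV.
λ_min = 1240 / 4.896 = 253.3 nm.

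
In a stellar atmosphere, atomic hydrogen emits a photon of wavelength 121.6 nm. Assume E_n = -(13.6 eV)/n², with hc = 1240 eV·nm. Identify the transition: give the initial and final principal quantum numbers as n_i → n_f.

n_i = 2, n_f = 1

The photon energy is ΔE = hc/λ = 1240 / 121.6 = 10.20 eV.
With Z = 1, ΔE = 13.60 × (1/n_f² − 1/n_i²), so 1/n_f² − 1/n_i² = 0.7498.
Trying n_f = 1 gives 1/n_i² = 0.2502, i.e. n_i ≈ 2; this pair matches.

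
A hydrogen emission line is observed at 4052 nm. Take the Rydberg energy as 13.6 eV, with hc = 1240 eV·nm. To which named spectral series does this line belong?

ΔE = 1240/4052 = 0.3060 eV.
This matches 13.6 × (1/4² − 1/5²), so n_f = 4: the Brackett series.

Brackett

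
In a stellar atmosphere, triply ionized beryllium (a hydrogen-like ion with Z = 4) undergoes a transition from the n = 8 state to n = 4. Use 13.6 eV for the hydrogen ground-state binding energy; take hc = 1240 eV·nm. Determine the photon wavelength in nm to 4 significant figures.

For Z = 4 the level energies scale as Z², so the effective Rydberg energy is 13.6 × 16 = 217.6 eV.
ΔE = 217.6 × (1/4² − 1/8²) = 217.6 × 0.04688 = 10.20 eV.
λ = hc/ΔE = 1240 / 10.20 = 121.6 nm.

121.6 nm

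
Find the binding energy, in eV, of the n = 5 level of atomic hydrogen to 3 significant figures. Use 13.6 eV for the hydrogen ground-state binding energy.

E_5 = −13.60/25 = −0.544 eV, so ionization (to E = 0) requires 0.544 eV.

0.544 eV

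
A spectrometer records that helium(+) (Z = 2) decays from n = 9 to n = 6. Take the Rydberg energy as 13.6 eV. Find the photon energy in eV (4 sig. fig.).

The Bohr energies scale as Z², so for Z = 2: E_n = −54.40/n² eV.
E_9 = −54.40/81 = −0.6716 eV and E_6 = −54.40/36 = −1.511 eV.
The photon energy is |E_9 − E_6| = 0.8395 eV.

0.8395 eV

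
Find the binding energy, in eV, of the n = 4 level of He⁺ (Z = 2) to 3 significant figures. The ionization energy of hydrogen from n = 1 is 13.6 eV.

E_n = −13.6 Z²/n² = −54.40/n² eV for Z = 2.
E_4 = −54.40/16 = −3.40 eV, so ionization (to E = 0) requires 3.40 eV.

3.40 eV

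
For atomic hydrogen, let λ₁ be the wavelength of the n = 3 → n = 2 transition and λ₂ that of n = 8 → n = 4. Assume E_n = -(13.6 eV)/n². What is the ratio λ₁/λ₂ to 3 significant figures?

λ ∝ 1/ΔE ∝ 1/(1/n_f² − 1/n_i²), and the Z² and hc factors cancel in the ratio.
λ₁/λ₂ = (1/4² − 1/8²)/(1/2² − 1/3²) = 0.04688/0.1389 = 0.338.

0.338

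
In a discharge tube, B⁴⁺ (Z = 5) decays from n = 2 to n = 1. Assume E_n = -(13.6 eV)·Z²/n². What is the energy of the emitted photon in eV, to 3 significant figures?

The Bohr energies scale as Z², so for Z = 5: E_n = −340.0/n² eV.
E_2 = −340.0/4 = −85.00 eV and E_1 = −340.0/1 = −340.0 eV.
The photon energy is |E_2 − E_1| = 255 eV.

255 eV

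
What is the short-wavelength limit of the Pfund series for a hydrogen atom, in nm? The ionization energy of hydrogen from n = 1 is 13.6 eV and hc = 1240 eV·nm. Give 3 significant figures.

The Pfund series has lower level n_f = 5; the series limit corresponds to n_i → ∞.
ΔE_max = 13.6 × 1 / 5² = 0.5440 eV.
λ_min = 1240 / 0.5440 = 2280 nm.

2280 nm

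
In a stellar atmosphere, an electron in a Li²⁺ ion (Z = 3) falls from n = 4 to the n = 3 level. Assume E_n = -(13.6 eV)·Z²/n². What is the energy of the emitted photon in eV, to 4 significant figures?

The Bohr energies scale as Z², so for Z = 3: E_n = −122.4/n² eV.
E_4 = −122.4/16 = −7.650 eV and E_3 = −122.4/9 = −13.60 eV.
The photon energy is |E_4 − E_3| = 5.950 eV.

5.950 eV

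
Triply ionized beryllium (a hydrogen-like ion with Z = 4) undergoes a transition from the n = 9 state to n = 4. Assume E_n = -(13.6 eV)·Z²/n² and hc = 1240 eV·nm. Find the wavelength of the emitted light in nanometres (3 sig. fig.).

114 nm

For Z = 4 the level energies scale as Z², so the effective Rydberg energy is 13.6 × 16 = 217.6 eV.
ΔE = 217.6 × (1/4² − 1/9²) = 217.6 × 0.05015 = 10.91 eV.
λ = hc/ΔE = 1240 / 10.91 = 114 nm.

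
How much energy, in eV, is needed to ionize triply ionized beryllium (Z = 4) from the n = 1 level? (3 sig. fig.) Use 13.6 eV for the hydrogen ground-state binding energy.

E_n = −13.6 Z²/n² = −217.6/n² eV for Z = 4.
E_1 = −217.6/1 = −218 eV, so ionization (to E = 0) requires 218 eV.

218 eV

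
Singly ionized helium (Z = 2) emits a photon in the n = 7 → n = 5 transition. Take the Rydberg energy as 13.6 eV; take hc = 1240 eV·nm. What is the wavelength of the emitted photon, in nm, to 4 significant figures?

1163 nm

For Z = 2 the level energies scale as Z², so the effective Rydberg energy is 13.6 × 4 = 54.40 eV.
ΔE = 54.40 × (1/5² − 1/7²) = 54.40 × 0.01959 = 1.066 eV.
λ = hc/ΔE = 1240 / 1.066 = 1163 nm.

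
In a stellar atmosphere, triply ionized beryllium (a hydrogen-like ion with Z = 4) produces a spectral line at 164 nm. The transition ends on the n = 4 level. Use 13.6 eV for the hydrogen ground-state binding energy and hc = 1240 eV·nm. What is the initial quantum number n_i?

The photon energy is ΔE = hc/λ = 1240 / 164 = 7.561 eV.
With Z = 4, ΔE = 217.6 × (1/n_f² − 1/n_i²), so 1/n_f² − 1/n_i² = 0.03475.
With n_f = 4: 1/n_i² = 1/16 − 0.03475 = 0.02775, so n_i ≈ 6.00.

n_i = 6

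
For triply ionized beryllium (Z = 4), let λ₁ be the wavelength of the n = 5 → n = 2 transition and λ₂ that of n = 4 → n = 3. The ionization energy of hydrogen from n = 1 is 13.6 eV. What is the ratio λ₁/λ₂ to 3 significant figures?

λ ∝ 1/ΔE ∝ 1/(1/n_f² − 1/n_i²), and the Z² and hc factors cancel in the ratio.
λ₁/λ₂ = (1/3² − 1/4²)/(1/2² − 1/5²) = 0.04861/0.2100 = 0.231.

0.231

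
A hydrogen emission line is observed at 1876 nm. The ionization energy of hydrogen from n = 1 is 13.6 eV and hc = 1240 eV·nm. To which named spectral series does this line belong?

Paschen

ΔE = 1240/1876 = 0.6610 eV.
This matches 13.6 × (1/3² − 1/4²), so n_f = 3: the Paschen series.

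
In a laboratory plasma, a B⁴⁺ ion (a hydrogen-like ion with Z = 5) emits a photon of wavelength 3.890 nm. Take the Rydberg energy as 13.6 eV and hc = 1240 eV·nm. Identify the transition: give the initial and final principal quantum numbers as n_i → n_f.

The photon energy is ΔE = hc/λ = 1240 / 3.890 = 318.8 eV.
With Z = 5, ΔE = 340.0 × (1/n_f² − 1/n_i²), so 1/n_f² − 1/n_i² = 0.9375.
Trying n_f = 1 gives 1/n_i² = 0.06245, i.e. n_i ≈ 4; this pair matches.

n_i = 4, n_f = 1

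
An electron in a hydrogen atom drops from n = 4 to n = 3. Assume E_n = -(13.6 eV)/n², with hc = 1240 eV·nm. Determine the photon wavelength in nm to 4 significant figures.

ΔE = 13.60 × (1/3² − 1/4²) = 13.60 × 0.04861 = 0.6611 eV.
λ = hc/ΔE = 1240 / 0.6611 = 1876 nm.

1876 nm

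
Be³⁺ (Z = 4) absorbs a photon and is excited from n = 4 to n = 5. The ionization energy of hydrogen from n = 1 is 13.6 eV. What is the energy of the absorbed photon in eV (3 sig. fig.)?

The Bohr energies scale as Z², so for Z = 4: E_n = −217.6/n² eV.
E_5 = −217.6/25 = −8.704 eV and E_4 = −217.6/16 = −13.60 eV.
The photon energy is |E_5 − E_4| = 4.90 eV.

4.90 eV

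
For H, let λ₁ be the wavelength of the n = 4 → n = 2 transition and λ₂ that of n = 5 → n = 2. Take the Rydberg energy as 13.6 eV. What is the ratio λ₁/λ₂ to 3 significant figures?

λ ∝ 1/ΔE ∝ 1/(1/n_f² − 1/n_i²), and the Z² and hc factors cancel in the ratio.
λ₁/λ₂ = (1/2² − 1/5²)/(1/2² − 1/4²) = 0.2100/0.1875 = 1.12.

1.12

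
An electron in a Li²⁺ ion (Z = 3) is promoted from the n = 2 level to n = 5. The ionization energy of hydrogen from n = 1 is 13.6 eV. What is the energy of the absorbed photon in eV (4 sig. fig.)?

The Bohr energies scale as Z², so for Z = 3: E_n = −122.4/n² eV.
E_5 = −122.4/25 = −4.896 eV and E_2 = −122.4/4 = −30.60 eV.
The photon energy is |E_5 − E_2| = 25.70 eV.

25.70 eV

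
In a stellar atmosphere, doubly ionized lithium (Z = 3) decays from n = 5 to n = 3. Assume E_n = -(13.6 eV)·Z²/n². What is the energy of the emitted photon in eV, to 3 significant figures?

8.70 eV

The Bohr energies scale as Z², so for Z = 3: E_n = −122.4/n² eV.
E_5 = −122.4/25 = −4.896 eV and E_3 = −122.4/9 = −13.60 eV.
The photon energy is |E_5 − E_3| = 8.70 eV.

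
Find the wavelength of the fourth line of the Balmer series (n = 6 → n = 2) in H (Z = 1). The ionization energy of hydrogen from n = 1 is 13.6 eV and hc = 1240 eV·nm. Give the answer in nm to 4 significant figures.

The Balmer series terminates on n_f = 2; the fourth line has n_i = 2+4 = 6.
ΔE = 13.60 × (1/2² − 1/6²) = 3.022 eV.
λ = 1240 / 3.022 = 410.3 nm.

410.3 nm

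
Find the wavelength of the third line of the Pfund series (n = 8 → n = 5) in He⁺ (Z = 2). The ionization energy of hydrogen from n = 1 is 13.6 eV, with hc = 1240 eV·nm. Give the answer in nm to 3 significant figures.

935 nm

The Pfund series terminates on n_f = 5; the third line has n_i = 5+3 = 8.
ΔE = 54.40 × (1/5² − 1/8²) = 1.326 eV.
λ = 1240 / 1.326 = 935 nm.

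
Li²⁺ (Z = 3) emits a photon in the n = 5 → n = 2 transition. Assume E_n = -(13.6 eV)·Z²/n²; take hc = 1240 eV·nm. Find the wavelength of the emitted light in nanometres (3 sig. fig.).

48.2 nm

For Z = 3 the level energies scale as Z², so the effective Rydberg energy is 13.6 × 9 = 122.4 eV.
ΔE = 122.4 × (1/2² − 1/5²) = 122.4 × 0.2100 = 25.70 eV.
λ = hc/ΔE = 1240 / 25.70 = 48.2 nm.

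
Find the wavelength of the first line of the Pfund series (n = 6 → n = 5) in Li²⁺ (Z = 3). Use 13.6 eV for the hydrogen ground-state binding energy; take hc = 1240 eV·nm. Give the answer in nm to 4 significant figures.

The Pfund series terminates on n_f = 5; the first line has n_i = 5+1 = 6.
ΔE = 122.4 × (1/5² − 1/6²) = 1.496 eV.
λ = 1240 / 1.496 = 828.9 nm.

828.9 nm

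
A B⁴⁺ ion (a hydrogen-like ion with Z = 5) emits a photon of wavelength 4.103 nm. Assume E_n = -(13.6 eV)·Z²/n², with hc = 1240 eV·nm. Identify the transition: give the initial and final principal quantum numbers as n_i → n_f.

n_i = 3, n_f = 1

The photon energy is ΔE = hc/λ = 1240 / 4.103 = 302.2 eV.
With Z = 5, ΔE = 340.0 × (1/n_f² − 1/n_i²), so 1/n_f² − 1/n_i² = 0.8889.
Trying n_f = 1 gives 1/n_i² = 0.1111, i.e. n_i ≈ 3; this pair matches.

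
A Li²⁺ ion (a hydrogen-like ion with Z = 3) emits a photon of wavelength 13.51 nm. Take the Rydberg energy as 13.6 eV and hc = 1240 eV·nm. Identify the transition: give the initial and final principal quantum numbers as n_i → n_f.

n_i = 2, n_f = 1

The photon energy is ΔE = hc/λ = 1240 / 13.51 = 91.78 eV.
With Z = 3, ΔE = 122.4 × (1/n_f² − 1/n_i²), so 1/n_f² − 1/n_i² = 0.7499.
Trying n_f = 1 gives 1/n_i² = 0.2501, i.e. n_i ≈ 2; this pair matches.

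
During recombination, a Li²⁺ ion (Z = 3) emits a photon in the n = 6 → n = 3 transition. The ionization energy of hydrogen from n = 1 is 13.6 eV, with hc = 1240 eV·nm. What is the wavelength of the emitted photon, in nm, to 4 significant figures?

For Z = 3 the level energies scale as Z², so the effective Rydberg energy is 13.6 × 9 = 122.4 eV.
ΔE = 122.4 × (1/3² − 1/6²) = 122.4 × 0.08333 = 10.20 eV.
λ = hc/ΔE = 1240 / 10.20 = 121.6 nm.

121.6 nm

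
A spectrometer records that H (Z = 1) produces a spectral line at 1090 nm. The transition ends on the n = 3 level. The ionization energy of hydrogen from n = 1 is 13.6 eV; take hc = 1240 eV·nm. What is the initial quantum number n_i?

The photon energy is ΔE = hc/λ = 1240 / 1090 = 1.138 eV.
With Z = 1, ΔE = 13.60 × (1/n_f² − 1/n_i²), so 1/n_f² − 1/n_i² = 0.08365.
With n_f = 3: 1/n_i² = 1/9 − 0.08365 = 0.02746, so n_i ≈ 6.03.

n_i = 6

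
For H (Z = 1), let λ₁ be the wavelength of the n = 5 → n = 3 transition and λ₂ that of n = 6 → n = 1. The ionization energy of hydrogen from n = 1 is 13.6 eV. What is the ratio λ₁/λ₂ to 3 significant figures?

13.7

λ ∝ 1/ΔE ∝ 1/(1/n_f² − 1/n_i²), and the Z² and hc factors cancel in the ratio.
λ₁/λ₂ = (1/1² − 1/6²)/(1/3² − 1/5²) = 0.9722/0.07111 = 13.7.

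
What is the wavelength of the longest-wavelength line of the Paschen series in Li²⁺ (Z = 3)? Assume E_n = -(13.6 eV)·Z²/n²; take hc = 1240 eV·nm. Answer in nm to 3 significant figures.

208 nm

The Paschen series terminates on n_f = 3; the first line has n_i = 3+1 = 4.
ΔE = 122.4 × (1/3² − 1/4²) = 5.950 eV.
λ = 1240 / 5.950 = 208 nm.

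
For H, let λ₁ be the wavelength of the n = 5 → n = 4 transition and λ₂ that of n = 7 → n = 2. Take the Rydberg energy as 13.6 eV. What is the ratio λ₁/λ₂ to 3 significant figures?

λ ∝ 1/ΔE ∝ 1/(1/n_f² − 1/n_i²), and the Z² and hc factors cancel in the ratio.
λ₁/λ₂ = (1/2² − 1/7²)/(1/4² − 1/5²) = 0.2296/0.02250 = 10.2.

10.2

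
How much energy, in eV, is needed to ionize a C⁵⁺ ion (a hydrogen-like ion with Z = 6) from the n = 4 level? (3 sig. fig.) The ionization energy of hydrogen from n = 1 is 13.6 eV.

30.6 eV

E_n = −13.6 Z²/n² = −489.6/n² eV for Z = 6.
E_4 = −489.6/16 = −30.6 eV, so ionization (to E = 0) requires 30.6 eV.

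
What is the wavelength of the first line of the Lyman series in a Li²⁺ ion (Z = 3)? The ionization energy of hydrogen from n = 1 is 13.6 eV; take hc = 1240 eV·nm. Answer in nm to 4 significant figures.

The Lyman series terminates on n_f = 1; the first line has n_i = 1+1 = 2.
ΔE = 122.4 × (1/1² − 1/2²) = 91.80 eV.
λ = 1240 / 91.80 = 13.51 nm.

13.51 nm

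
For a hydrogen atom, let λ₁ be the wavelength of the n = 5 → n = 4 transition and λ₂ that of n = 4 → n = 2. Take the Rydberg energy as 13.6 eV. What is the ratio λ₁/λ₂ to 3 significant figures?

8.33

λ ∝ 1/ΔE ∝ 1/(1/n_f² − 1/n_i²), and the Z² and hc factors cancel in the ratio.
λ₁/λ₂ = (1/2² − 1/4²)/(1/4² − 1/5²) = 0.1875/0.02250 = 8.33.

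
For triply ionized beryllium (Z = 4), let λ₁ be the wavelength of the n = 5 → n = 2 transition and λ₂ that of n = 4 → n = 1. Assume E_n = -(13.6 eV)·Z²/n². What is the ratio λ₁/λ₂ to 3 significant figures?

4.46

λ ∝ 1/ΔE ∝ 1/(1/n_f² − 1/n_i²), and the Z² and hc factors cancel in the ratio.
λ₁/λ₂ = (1/1² − 1/4²)/(1/2² − 1/5²) = 0.9375/0.2100 = 4.46.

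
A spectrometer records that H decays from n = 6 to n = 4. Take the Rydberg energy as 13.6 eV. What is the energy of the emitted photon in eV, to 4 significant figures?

E_6 = −13.60/36 = −0.3778 eV and E_4 = −13.60/16 = −0.8500 eV.
The photon energy is |E_6 − E_4| = 0.4722 eV.

0.4722 eV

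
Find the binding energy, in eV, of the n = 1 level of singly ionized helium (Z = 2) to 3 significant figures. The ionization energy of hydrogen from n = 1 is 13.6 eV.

E_n = −13.6 Z²/n² = −54.40/n² eV for Z = 2.
E_1 = −54.40/1 = −54.4 eV, so ionization (to E = 0) requires 54.4 eV.

54.4 eV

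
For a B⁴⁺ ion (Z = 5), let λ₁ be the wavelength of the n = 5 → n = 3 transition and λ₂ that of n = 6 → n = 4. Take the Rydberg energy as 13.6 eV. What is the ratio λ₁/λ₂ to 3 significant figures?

0.488

λ ∝ 1/ΔE ∝ 1/(1/n_f² − 1/n_i²), and the Z² and hc factors cancel in the ratio.
λ₁/λ₂ = (1/4² − 1/6²)/(1/3² − 1/5²) = 0.03472/0.07111 = 0.488.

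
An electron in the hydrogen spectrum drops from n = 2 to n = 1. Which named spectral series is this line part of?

Lyman

The series is set by the lower level: n_f = 1 is the Lyman series.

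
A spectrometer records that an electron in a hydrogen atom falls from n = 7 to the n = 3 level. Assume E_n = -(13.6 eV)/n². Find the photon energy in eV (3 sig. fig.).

E_7 = −13.60/49 = −0.2776 eV and E_3 = −13.60/9 = −1.511 eV.
The photon energy is |E_7 − E_3| = 1.23 eV.

1.23 eV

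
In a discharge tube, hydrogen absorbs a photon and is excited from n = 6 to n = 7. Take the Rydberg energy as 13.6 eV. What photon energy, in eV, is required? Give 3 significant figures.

0.100 eV

E_7 = −13.60/49 = −0.2776 eV and E_6 = −13.60/36 = −0.3778 eV.
The photon energy is |E_7 − E_6| = 0.100 eV.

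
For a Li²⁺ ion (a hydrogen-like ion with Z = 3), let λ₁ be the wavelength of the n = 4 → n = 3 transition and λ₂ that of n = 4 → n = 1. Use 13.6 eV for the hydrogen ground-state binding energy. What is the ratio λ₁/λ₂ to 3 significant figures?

λ ∝ 1/ΔE ∝ 1/(1/n_f² − 1/n_i²), and the Z² and hc factors cancel in the ratio.
λ₁/λ₂ = (1/1² − 1/4²)/(1/3² − 1/4²) = 0.9375/0.04861 = 19.3.

19.3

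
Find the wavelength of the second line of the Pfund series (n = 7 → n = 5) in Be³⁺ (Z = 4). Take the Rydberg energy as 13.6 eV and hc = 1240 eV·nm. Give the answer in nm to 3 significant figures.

291 nm

The Pfund series terminates on n_f = 5; the second line has n_i = 5+2 = 7.
ΔE = 217.6 × (1/5² − 1/7²) = 4.263 eV.
λ = 1240 / 4.263 = 291 nm.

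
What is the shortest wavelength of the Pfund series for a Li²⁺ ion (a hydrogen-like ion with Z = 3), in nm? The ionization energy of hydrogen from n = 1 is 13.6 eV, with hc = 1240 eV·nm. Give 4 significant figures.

The Pfund series has lower level n_f = 5; the series limit corresponds to n_i → ∞.
ΔE_max = 13.6 × 9 / 5² = 4.896 eV.
λ_min = 1240 / 4.896 = 253.3 nm.

253.3 nm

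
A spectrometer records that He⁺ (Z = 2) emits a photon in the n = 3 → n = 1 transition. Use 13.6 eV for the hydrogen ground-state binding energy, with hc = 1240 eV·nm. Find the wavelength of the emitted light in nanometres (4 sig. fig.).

25.64 nm

For Z = 2 the level energies scale as Z², so the effective Rydberg energy is 13.6 × 4 = 54.40 eV.
ΔE = 54.40 × (1/1² − 1/3²) = 54.40 × 0.8889 = 48.36 eV.
λ = hc/ΔE = 1240 / 48.36 = 25.64 nm.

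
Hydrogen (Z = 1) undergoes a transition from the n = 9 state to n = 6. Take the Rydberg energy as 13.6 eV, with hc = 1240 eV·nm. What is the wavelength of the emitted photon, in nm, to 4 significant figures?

ΔE = 13.60 × (1/6² − 1/9²) = 13.60 × 0.01543 = 0.2099 eV.
λ = hc/ΔE = 1240 / 0.2099 = 5908 nm.

5908 nm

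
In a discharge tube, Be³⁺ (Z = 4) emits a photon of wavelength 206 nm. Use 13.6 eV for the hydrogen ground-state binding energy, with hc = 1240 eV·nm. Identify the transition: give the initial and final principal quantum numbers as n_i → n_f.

The photon energy is ΔE = hc/λ = 1240 / 206 = 6.019 eV.
With Z = 4, ΔE = 217.6 × (1/n_f² − 1/n_i²), so 1/n_f² − 1/n_i² = 0.02766.
Trying n_f = 5 gives 1/n_i² = 0.01234, i.e. n_i ≈ 9; this pair matches.

n_i = 9, n_f = 5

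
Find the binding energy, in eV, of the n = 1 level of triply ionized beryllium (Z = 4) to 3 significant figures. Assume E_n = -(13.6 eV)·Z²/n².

218 eV

E_n = −13.6 Z²/n² = −217.6/n² eV for Z = 4.
E_1 = −217.6/1 = −218 eV, so ionization (to E = 0) requires 218 eV.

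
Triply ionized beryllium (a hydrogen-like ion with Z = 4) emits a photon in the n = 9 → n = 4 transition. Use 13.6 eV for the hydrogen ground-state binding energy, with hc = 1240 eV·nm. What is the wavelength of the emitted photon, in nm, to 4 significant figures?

For Z = 4 the level energies scale as Z², so the effective Rydberg energy is 13.6 × 16 = 217.6 eV.
ΔE = 217.6 × (1/4² − 1/9²) = 217.6 × 0.05015 = 10.91 eV.
λ = hc/ΔE = 1240 / 10.91 = 113.6 nm.

113.6 nm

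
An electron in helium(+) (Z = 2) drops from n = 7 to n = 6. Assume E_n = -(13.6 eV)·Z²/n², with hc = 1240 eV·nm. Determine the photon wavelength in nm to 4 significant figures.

3093 nm

For Z = 2 the level energies scale as Z², so the effective Rydberg energy is 13.6 × 4 = 54.40 eV.
ΔE = 54.40 × (1/6² − 1/7²) = 54.40 × 0.007370 = 0.4009 eV.
λ = hc/ΔE = 1240 / 0.4009 = 3093 nm.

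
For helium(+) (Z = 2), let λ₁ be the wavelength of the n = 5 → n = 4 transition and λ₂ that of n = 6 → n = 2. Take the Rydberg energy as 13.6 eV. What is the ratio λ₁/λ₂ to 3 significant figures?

9.88

λ ∝ 1/ΔE ∝ 1/(1/n_f² − 1/n_i²), and the Z² and hc factors cancel in the ratio.
λ₁/λ₂ = (1/2² − 1/6²)/(1/4² − 1/5²) = 0.2222/0.02250 = 9.88.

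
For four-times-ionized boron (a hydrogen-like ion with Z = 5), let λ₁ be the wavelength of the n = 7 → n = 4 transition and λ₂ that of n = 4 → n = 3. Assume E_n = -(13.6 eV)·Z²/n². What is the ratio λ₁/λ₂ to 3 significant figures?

λ ∝ 1/ΔE ∝ 1/(1/n_f² − 1/n_i²), and the Z² and hc factors cancel in the ratio.
λ₁/λ₂ = (1/3² − 1/4²)/(1/4² − 1/7²) = 0.04861/0.04209 = 1.15.

1.15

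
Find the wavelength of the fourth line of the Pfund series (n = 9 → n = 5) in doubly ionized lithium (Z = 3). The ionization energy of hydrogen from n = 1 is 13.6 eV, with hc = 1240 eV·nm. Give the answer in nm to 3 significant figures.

The Pfund series terminates on n_f = 5; the fourth line has n_i = 5+4 = 9.
ΔE = 122.4 × (1/5² − 1/9²) = 3.385 eV.
λ = 1240 / 3.385 = 366 nm.

366 nm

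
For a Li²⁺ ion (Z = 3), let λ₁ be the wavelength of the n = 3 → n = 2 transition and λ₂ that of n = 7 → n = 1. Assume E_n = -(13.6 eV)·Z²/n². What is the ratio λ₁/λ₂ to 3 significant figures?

λ ∝ 1/ΔE ∝ 1/(1/n_f² − 1/n_i²), and the Z² and hc factors cancel in the ratio.
λ₁/λ₂ = (1/1² − 1/7²)/(1/2² − 1/3²) = 0.9796/0.1389 = 7.05.

7.05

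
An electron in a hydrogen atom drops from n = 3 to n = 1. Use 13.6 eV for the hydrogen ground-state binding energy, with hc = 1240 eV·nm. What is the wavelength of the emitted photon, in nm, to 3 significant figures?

ΔE = 13.60 × (1/1² − 1/3²) = 13.60 × 0.8889 = 12.09 eV.
λ = hc/ΔE = 1240 / 12.09 = 103 nm.

103 nm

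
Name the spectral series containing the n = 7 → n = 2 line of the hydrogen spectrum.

Balmer

The series is set by the lower level: n_f = 2 is the Balmer series.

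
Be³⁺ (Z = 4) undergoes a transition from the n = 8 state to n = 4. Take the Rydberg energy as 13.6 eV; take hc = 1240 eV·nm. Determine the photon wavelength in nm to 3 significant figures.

122 nm

For Z = 4 the level energies scale as Z², so the effective Rydberg energy is 13.6 × 16 = 217.6 eV.
ΔE = 217.6 × (1/4² − 1/8²) = 217.6 × 0.04688 = 10.20 eV.
λ = hc/ΔE = 1240 / 10.20 = 122 nm.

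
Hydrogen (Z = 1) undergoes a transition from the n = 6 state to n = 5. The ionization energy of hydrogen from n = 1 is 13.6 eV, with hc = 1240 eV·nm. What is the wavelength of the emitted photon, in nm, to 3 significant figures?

ΔE = 13.60 × (1/5² − 1/6²) = 13.60 × 0.01222 = 0.1662 eV.
λ = hc/ΔE = 1240 / 0.1662 = 7460 nm.

7460 nm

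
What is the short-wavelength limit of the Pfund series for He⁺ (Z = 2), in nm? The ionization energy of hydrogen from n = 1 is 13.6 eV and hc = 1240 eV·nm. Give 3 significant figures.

The Pfund series has lower level n_f = 5; the series limit corresponds to n_i → ∞.
ΔE_max = 13.6 × 4 / 5² = 2.176 eV.
λ_min = 1240 / 2.176 = 570 nm.

570 nm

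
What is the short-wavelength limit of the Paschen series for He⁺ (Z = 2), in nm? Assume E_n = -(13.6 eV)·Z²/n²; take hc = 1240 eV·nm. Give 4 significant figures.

The Paschen series has lower level n_f = 3; the series limit corresponds to n_i → ∞.
ΔE_max = 13.6 × 4 / 3² = 6.044 eV.
λ_min = 1240 / 6.044 = 205.1 nm.

205.1 nm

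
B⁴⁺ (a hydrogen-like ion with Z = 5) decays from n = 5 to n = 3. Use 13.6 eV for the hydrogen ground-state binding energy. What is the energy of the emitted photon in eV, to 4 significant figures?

The Bohr energies scale as Z², so for Z = 5: E_n = −340.0/n² eV.
E_5 = −340.0/25 = −13.60 eV and E_3 = −340.0/9 = −37.78 eV.
The photon energy is |E_5 − E_3| = 24.18 eV.

24.18 eV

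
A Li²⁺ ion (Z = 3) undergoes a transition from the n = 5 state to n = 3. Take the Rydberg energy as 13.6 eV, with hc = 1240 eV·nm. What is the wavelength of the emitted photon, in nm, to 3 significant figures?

For Z = 3 the level energies scale as Z², so the effective Rydberg energy is 13.6 × 9 = 122.4 eV.
ΔE = 122.4 × (1/3² − 1/5²) = 122.4 × 0.07111 = 8.704 eV.
λ = hc/ΔE = 1240 / 8.704 = 142 nm.

142 nm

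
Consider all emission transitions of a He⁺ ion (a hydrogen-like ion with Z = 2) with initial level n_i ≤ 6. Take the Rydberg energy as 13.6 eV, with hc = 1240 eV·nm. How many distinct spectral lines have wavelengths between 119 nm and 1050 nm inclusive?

Enumerate all n_i → n_f pairs with 1 ≤ n_f < n_i ≤ 6 and compute λ = 1240 / [13.6·4·(1/n_f² − 1/n_i²)].
Lines falling in [119, 1050] nm: 4→2 (121.6 nm), 3→2 (164.1 nm), 6→3 (273.5 nm), 5→3 (320.5 nm), 4→3 (468.9 nm), 6→4 (656.5 nm), 5→4 (1013 nm).

7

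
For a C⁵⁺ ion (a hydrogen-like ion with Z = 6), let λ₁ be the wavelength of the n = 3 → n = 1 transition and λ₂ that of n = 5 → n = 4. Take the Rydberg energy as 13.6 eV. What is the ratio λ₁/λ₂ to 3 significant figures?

0.0253

λ ∝ 1/ΔE ∝ 1/(1/n_f² − 1/n_i²), and the Z² and hc factors cancel in the ratio.
λ₁/λ₂ = (1/4² − 1/5²)/(1/1² − 1/3²) = 0.02250/0.8889 = 0.0253.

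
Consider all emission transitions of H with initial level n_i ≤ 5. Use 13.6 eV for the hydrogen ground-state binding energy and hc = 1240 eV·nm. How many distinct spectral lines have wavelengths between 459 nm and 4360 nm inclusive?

5

Enumerate all n_i → n_f pairs with 1 ≤ n_f < n_i ≤ 5 and compute λ = 1240 / [13.6·1·(1/n_f² − 1/n_i²)].
Lines falling in [459, 4360] nm: 4→2 (486.3 nm), 3→2 (656.5 nm), 5→3 (1282 nm), 4→3 (1876 nm), 5→4 (4052 nm).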